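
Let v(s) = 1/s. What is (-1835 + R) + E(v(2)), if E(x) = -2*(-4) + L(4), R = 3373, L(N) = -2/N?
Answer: 3091/2 ≈ 1545.5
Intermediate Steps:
E(x) = 15/2 (E(x) = -2*(-4) - 2/4 = 8 - 2*¼ = 8 - ½ = 15/2)
(-1835 + R) + E(v(2)) = (-1835 + 3373) + 15/2 = 1538 + 15/2 = 3091/2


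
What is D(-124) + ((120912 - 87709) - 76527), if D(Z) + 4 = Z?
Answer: -43452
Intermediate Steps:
D(Z) = -4 + Z
D(-124) + ((120912 - 87709) - 76527) = (-4 - 124) + ((120912 - 87709) - 76527) = -128 + (33203 - 76527) = -128 - 43324 = -43452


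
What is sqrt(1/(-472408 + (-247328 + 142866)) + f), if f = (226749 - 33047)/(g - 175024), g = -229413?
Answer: I*sqrt(26070086091575726907630)/233307572190 ≈ 0.69206*I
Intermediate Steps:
f = -193702/404437 (f = (226749 - 33047)/(-229413 - 175024) = 193702/(-404437) = 193702*(-1/404437) = -193702/404437 ≈ -0.47894)
sqrt(1/(-472408 + (-247328 + 142866)) + f) = sqrt(1/(-472408 + (-247328 + 142866)) - 193702/404437) = sqrt(1/(-472408 - 104462) - 193702/404437) = sqrt(1/(-576870) - 193702/404437) = sqrt(-1/576870 - 193702/404437) = sqrt(-111741277177/233307572190) = I*sqrt(26070086091575726907630)/233307572190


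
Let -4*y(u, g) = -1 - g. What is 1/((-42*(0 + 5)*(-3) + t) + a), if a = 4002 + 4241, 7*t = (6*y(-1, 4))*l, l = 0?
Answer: 1/8873 ≈ 0.00011270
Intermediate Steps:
y(u, g) = ¼ + g/4 (y(u, g) = -(-1 - g)/4 = ¼ + g/4)
t = 0 (t = ((6*(¼ + (¼)*4))*0)/7 = ((6*(¼ + 1))*0)/7 = ((6*(5/4))*0)/7 = ((15/2)*0)/7 = (⅐)*0 = 0)
a = 8243
1/((-42*(0 + 5)*(-3) + t) + a) = 1/((-42*(0 + 5)*(-3) + 0) + 8243) = 1/((-210*(-3) + 0) + 8243) = 1/((-42*(-15) + 0) + 8243) = 1/((630 + 0) + 8243) = 1/(630 + 8243) = 1/8873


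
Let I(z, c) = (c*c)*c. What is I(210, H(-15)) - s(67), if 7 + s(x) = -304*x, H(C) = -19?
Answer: 13516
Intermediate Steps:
I(z, c) = c³ (I(z, c) = c²*c = c³)
s(x) = -7 - 304*x
I(210, H(-15)) - s(67) = (-19)³ - (-7 - 304*67) = -6859 - (-7 - 20368) = -6859 - 1*(-20375) = -6859 + 20375 = 13516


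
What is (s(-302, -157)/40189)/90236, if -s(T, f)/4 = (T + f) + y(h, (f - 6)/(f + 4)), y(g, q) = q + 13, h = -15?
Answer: 68075/138713418603 ≈ 4.9076e-7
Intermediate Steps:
y(g, q) = 13 + q
s(T, f) = -52 - 4*T - 4*f - 4*(-6 + f)/(4 + f) (s(T, f) = -4*((T + f) + (13 + (f - 6)/(f + 4))) = -4*((T + f) + (13 + (-6 + f)/(4 + f))) = -4*(13 + T + f + (-6 + f)/(4 + f)) = -52 - 4*T - 4*f - 4*(-6 + f)/(4 + f))
(s(-302, -157)/40189)/90236 = ((4*(-46 - 14*(-157) + (4 - 157)*(-1*(-302) - 1*(-157)))/(4 - 157))/40189)/90236 = ((4*(-46 + 2198 - 153*(302 + 157))/(-153))*(1/40189))*(1/90236) = ((4*(-1/153)*(-46 + 2198 - 153*459))*(1/40189))*(1/90236) = ((4*(-1/153)*(-46 + 2198 - 70227))*(1/40189))*(1/90236) = ((4*(-1/153)*(-68075))*(1/40189))*(1/90236) = ((272300/153)*(1/40189))*(1/90236) = (272300/6148917)*(1/90236) = 68075/138713418603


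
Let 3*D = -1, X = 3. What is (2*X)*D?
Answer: -2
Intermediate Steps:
D = -⅓ (D = (⅓)*(-1) = -⅓ ≈ -0.33333)
(2*X)*D = (2*3)*(-⅓) = 6*(-⅓) = -2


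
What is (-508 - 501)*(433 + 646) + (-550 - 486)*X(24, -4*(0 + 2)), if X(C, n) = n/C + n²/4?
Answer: -3314825/3 ≈ -1.1049e+6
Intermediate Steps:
X(C, n) = n²/4 + n/C (X(C, n) = n/C + n²*(¼) = n/C + n²/4 = n²/4 + n/C)
(-508 - 501)*(433 + 646) + (-550 - 486)*X(24, -4*(0 + 2)) = (-508 - 501)*(433 + 646) + (-550 - 486)*((-4*(0 + 2))²/4 - 4*(0 + 2)/24) = -1009*1079 - 1036*((-4*2)²/4 - 4*2*(1/24)) = -1088711 - 1036*((¼)*(-8)² - 8*1/24) = -1088711 - 1036*((¼)*64 - ⅓) = -1088711 - 1036*(16 - ⅓) = -1088711 - 1036*47/3 = -1088711 - 48692/3 = -3314825/3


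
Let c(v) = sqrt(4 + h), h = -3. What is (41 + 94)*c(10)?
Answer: 135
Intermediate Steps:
c(v) = 1 (c(v) = sqrt(4 - 3) = sqrt(1) = 1)
(41 + 94)*c(10) = (41 + 94)*1 = 135*1 = 135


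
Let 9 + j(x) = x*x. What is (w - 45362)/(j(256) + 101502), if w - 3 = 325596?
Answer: 280237/167029 ≈ 1.6778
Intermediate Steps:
w = 325599 (w = 3 + 325596 = 325599)
j(x) = -9 + x**2 (j(x) = -9 + x*x = -9 + x**2)
(w - 45362)/(j(256) + 101502) = (325599 - 45362)/((-9 + 256**2) + 101502) = 280237/((-9 + 65536) + 101502) = 280237/(65527 + 101502) = 280237/167029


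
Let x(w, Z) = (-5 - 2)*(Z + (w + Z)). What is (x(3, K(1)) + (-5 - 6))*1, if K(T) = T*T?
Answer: -46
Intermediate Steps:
K(T) = T**2
x(w, Z) = -14*Z - 7*w (x(w, Z) = -7*(Z + (Z + w)) = -7*(w + 2*Z) = -14*Z - 7*w)
(x(3, K(1)) + (-5 - 6))*1 = ((-14*1**2 - 7*3) + (-5 - 6))*1 = ((-14*1 - 21) - 11)*1 = ((-14 - 21) - 11)*1 = (-35 - 11)*1 = -46*1 = -46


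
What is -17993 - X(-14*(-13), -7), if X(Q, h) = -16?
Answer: -17977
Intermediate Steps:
-17993 - X(-14*(-13), -7) = -17993 - 1*(-16) = -17993 + 16 = -17977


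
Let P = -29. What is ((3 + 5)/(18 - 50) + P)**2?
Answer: 13689/16 ≈ 855.56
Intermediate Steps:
((3 + 5)/(18 - 50) + P)**2 = ((3 + 5)/(18 - 50) - 29)**2 = (8/(-32) - 29)**2 = (8*(-1/32) - 29)**2 = (-1/4 - 29)**2 = (-117/4)**2 = 13689/16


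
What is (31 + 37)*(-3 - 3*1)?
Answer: -408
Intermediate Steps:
(31 + 37)*(-3 - 3*1) = 68*(-3 - 3) = 68*(-6) = -408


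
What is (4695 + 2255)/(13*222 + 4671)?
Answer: 6950/7557 ≈ 0.91968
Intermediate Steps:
(4695 + 2255)/(13*222 + 4671) = 6950/(2886 + 4671) = 6950/7557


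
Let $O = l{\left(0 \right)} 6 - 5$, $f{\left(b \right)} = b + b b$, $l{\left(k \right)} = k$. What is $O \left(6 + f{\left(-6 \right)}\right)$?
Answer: $-180$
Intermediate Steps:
$f{\left(b \right)} = b + b^{2}$
$O = -5$ ($O = 0 \cdot 6 - 5 = 0 - 5 = -5$)
$O \left(6 + f{\left(-6 \right)}\right) = - 5 \left(6 - 6 \left(1 - 6\right)\right) = - 5 \left(6 - -30\right) = - 5 \left(6 + 30\right) = \left(-5\right) 36 = -180$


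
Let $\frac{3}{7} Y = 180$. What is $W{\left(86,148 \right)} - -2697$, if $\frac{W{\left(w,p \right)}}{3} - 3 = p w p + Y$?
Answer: $5655198$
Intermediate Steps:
$Y = 420$ ($Y = \frac{7}{3} \cdot 180 = 420$)
$W{\left(w,p \right)} = 1269 + 3 w p^{2}$ ($W{\left(w,p \right)} = 9 + 3 \left(p w p + 420\right) = 9 + 3 \left(w p^{2} + 420\right) = 9 + 3 \left(420 + w p^{2}\right) = 9 + \left(1260 + 3 w p^{2}\right) = 1269 + 3 w p^{2}$)
$W{\left(86,148 \right)} - -2697 = \left(1269 + 3 \cdot 86 \cdot 148^{2}\right) - -2697 = \left(1269 + 3 \cdot 86 \cdot 21904\right) + 2697 = \left(1269 + 5651232\right) + 2697 = 5652501 + 2697 = 5655198$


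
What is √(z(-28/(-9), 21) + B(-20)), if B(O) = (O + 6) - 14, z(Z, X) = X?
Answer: I*√7 ≈ 2.6458*I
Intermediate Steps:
B(O) = -8 + O (B(O) = (6 + O) - 14 = -8 + O)
√(z(-28/(-9), 21) + B(-20)) = √(21 + (-8 - 20)) = √(21 - 28) = √(-7) = I*√7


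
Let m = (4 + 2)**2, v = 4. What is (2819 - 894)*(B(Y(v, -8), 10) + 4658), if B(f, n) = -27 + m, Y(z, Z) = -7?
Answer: 8983975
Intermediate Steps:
m = 36 (m = 6**2 = 36)
B(f, n) = 9 (B(f, n) = -27 + 36 = 9)
(2819 - 894)*(B(Y(v, -8), 10) + 4658) = (2819 - 894)*(9 + 4658) = 1925*4667 = 8983975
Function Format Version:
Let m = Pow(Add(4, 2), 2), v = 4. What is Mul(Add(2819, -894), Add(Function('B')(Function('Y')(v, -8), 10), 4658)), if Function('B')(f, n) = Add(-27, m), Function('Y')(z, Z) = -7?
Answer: 8983975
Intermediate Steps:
m = 36 (m = Pow(6, 2) = 36)
Function('B')(f, n) = 9 (Function('B')(f, n) = Add(-27, 36) = 9)
Mul(Add(2819, -894), Add(Function('B')(Function('Y')(v, -8), 10), 4658)) = Mul(Add(2819, -894), Add(9, 4658)) = Mul(1925, 4667) = 8983975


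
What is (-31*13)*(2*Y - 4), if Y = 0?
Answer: 1612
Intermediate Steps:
(-31*13)*(2*Y - 4) = (-31*13)*(2*0 - 4) = -403*(0 - 4) = -403*(-4) = 1612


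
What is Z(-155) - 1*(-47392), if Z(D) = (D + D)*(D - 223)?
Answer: 164572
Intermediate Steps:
Z(D) = 2*D*(-223 + D) (Z(D) = (2*D)*(-223 + D) = 2*D*(-223 + D))
Z(-155) - 1*(-47392) = 2*(-155)*(-223 - 155) - 1*(-47392) = 2*(-155)*(-378) + 47392 = 117180 + 47392 = 164572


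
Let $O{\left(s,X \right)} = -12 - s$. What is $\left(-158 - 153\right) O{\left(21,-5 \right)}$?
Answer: $10263$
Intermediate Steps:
$\left(-158 - 153\right) O{\left(21,-5 \right)} = \left(-158 - 153\right) \left(-12 - 21\right) = - 311 \left(-12 - 21\right) = \left(-311\right) \left(-33\right) = 10263$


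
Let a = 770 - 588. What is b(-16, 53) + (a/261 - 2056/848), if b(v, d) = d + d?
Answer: 2884811/27666 ≈ 104.27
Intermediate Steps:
a = 182
b(v, d) = 2*d
b(-16, 53) + (a/261 - 2056/848) = 2*53 + (182/261 - 2056/848) = 106 + (182*(1/261) - 2056*1/848) = 106 + (182/261 - 257/106) = 106 - 47785/27666 = 2884811/27666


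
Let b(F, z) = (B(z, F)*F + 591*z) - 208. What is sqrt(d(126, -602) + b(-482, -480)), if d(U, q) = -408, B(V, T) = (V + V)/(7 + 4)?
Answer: 2*I*sqrt(7327474)/11 ≈ 492.17*I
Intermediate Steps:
B(V, T) = 2*V/11 (B(V, T) = (2*V)/11 = (2*V)*(1/11) = 2*V/11)
b(F, z) = -208 + 591*z + 2*F*z/11 (b(F, z) = ((2*z/11)*F + 591*z) - 208 = (2*F*z/11 + 591*z) - 208 = (591*z + 2*F*z/11) - 208 = -208 + 591*z + 2*F*z/11)
sqrt(d(126, -602) + b(-482, -480)) = sqrt(-408 + (-208 + 591*(-480) + (2/11)*(-482)*(-480))) = sqrt(-408 + (-208 - 283680 + 462720/11)) = sqrt(-408 - 2660048/11) = sqrt(-2664536/11) = 2*I*sqrt(7327474)/11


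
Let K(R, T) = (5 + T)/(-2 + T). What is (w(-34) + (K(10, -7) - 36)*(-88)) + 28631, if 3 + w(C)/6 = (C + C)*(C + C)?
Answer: 535549/9 ≈ 59505.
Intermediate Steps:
K(R, T) = (5 + T)/(-2 + T)
w(C) = -18 + 24*C**2 (w(C) = -18 + 6*((C + C)*(C + C)) = -18 + 6*((2*C)*(2*C)) = -18 + 6*(4*C**2) = -18 + 24*C**2)
(w(-34) + (K(10, -7) - 36)*(-88)) + 28631 = ((-18 + 24*(-34)**2) + ((5 - 7)/(-2 - 7) - 36)*(-88)) + 28631 = ((-18 + 24*1156) + (-2/(-9) - 36)*(-88)) + 28631 = ((-18 + 27744) + (-1/9*(-2) - 36)*(-88)) + 28631 = (27726 + (2/9 - 36)*(-88)) + 28631 = (27726 - 322/9*(-88)) + 28631 = (27726 + 28336/9) + 28631 = 277870/9 + 28631 = 535549/9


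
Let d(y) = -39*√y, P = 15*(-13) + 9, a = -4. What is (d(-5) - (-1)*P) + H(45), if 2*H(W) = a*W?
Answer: -276 - 39*I*√5 ≈ -276.0 - 87.207*I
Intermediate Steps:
P = -186 (P = -195 + 9 = -186)
H(W) = -2*W (H(W) = (-4*W)/2 = -2*W)
(d(-5) - (-1)*P) + H(45) = (-39*I*√5 - (-1)*(-186)) - 2*45 = (-39*I*√5 - 1*186) - 90 = (-39*I*√5 - 186) - 90 = (-186 - 39*I*√5) - 90 = -276 - 39*I*√5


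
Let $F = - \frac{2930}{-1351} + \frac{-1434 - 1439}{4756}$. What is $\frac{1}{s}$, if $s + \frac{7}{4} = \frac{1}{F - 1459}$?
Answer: $- \frac{37458162988}{65577486653} \approx -0.5712$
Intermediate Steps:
$F = \frac{10053657}{6425356}$ ($F = \left(-2930\right) \left(- \frac{1}{1351}\right) - \frac{2873}{4756} = \frac{2930}{1351} - \frac{2873}{4756} = \frac{10053657}{6425356} \approx 1.5647$)
$s = - \frac{65577486653}{37458162988}$ ($s = - \frac{7}{4} + \frac{1}{\frac{10053657}{6425356} - 1459} = - \frac{7}{4} + \frac{1}{- \frac{9364540747}{6425356}} = - \frac{7}{4} - \frac{6425356}{9364540747} = - \frac{65577486653}{37458162988} \approx -1.7507$)
$\frac{1}{s} = \frac{1}{- \frac{65577486653}{37458162988}} = - \frac{37458162988}{65577486653}$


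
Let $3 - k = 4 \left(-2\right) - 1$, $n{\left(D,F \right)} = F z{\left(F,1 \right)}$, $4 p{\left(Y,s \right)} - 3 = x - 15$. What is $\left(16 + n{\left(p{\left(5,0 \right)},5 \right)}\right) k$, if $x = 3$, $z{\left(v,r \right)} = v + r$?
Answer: $552$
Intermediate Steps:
$z{\left(v,r \right)} = r + v$
$p{\left(Y,s \right)} = - \frac{9}{4}$ ($p{\left(Y,s \right)} = \frac{3}{4} + \frac{3 - 15}{4} = \frac{3}{4} + \frac{1}{4} \left(-12\right) = \frac{3}{4} - 3 = - \frac{9}{4}$)
$n{\left(D,F \right)} = F \left(1 + F\right)$
$k = 12$ ($k = 3 - \left(4 \left(-2\right) - 1\right) = 3 - \left(-8 - 1\right) = 3 - -9 = 3 + 9 = 12$)
$\left(16 + n{\left(p{\left(5,0 \right)},5 \right)}\right) k = \left(16 + 5 \left(1 + 5\right)\right) 12 = \left(16 + 5 \cdot 6\right) 12 = \left(16 + 30\right) 12 = 46 \cdot 12 = 552$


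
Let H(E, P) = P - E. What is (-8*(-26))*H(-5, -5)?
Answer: 0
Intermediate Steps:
(-8*(-26))*H(-5, -5) = (-8*(-26))*(-5 - 1*(-5)) = 208*(-5 + 5) = 208*0 = 0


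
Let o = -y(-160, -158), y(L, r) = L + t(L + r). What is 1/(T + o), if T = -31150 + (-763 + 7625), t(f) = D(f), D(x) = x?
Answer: -1/23810 ≈ -4.1999e-5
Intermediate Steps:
t(f) = f
y(L, r) = r + 2*L (y(L, r) = L + (L + r) = r + 2*L)
o = 478 (o = -(-158 + 2*(-160)) = -(-158 - 320) = -1*(-478) = 478)
T = -24288 (T = -31150 + 6862 = -24288)
1/(T + o) = 1/(-24288 + 478) = 1/(-23810) = -1/23810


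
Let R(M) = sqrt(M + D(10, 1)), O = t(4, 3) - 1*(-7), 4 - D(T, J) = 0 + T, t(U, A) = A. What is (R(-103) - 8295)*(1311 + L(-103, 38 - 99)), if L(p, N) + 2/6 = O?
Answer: -10954930 + 3962*I*sqrt(109)/3 ≈ -1.0955e+7 + 13788.0*I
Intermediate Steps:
D(T, J) = 4 - T (D(T, J) = 4 - (0 + T) = 4 - T)
O = 10 (O = 3 - 1*(-7) = 3 + 7 = 10)
R(M) = sqrt(-6 + M) (R(M) = sqrt(M + (4 - 1*10)) = sqrt(M + (4 - 10)) = sqrt(M - 6) = sqrt(-6 + M))
L(p, N) = 29/3 (L(p, N) = -1/3 + 10 = 29/3)
(R(-103) - 8295)*(1311 + L(-103, 38 - 99)) = (sqrt(-6 - 103) - 8295)*(1311 + 29/3) = (sqrt(-109) - 8295)*(3962/3) = (I*sqrt(109) - 8295)*(3962/3) = (-8295 + I*sqrt(109))*(3962/3) = -10954930 + 3962*I*sqrt(109)/3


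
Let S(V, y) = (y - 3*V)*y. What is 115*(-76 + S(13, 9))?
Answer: -39790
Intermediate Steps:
S(V, y) = y*(y - 3*V)
115*(-76 + S(13, 9)) = 115*(-76 + 9*(9 - 3*13)) = 115*(-76 + 9*(9 - 39)) = 115*(-76 + 9*(-30)) = 115*(-76 - 270) = 115*(-346) = -39790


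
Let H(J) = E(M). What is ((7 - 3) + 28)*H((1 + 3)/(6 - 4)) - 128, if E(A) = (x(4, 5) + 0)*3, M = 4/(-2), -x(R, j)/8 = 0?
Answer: -128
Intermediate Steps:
x(R, j) = 0 (x(R, j) = -8*0 = 0)
M = -2 (M = 4*(-½) = -2)
E(A) = 0 (E(A) = (0 + 0)*3 = 0*3 = 0)
H(J) = 0
((7 - 3) + 28)*H((1 + 3)/(6 - 4)) - 128 = ((7 - 3) + 28)*0 - 128 = (4 + 28)*0 - 128 = 32*0 - 128 = 0 - 128 = -128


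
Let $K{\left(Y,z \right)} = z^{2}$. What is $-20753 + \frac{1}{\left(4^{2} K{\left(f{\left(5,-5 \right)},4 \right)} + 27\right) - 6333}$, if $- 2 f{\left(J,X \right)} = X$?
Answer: $- \frac{125555651}{6050} \approx -20753.0$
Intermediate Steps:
$f{\left(J,X \right)} = - \frac{X}{2}$
$-20753 + \frac{1}{\left(4^{2} K{\left(f{\left(5,-5 \right)},4 \right)} + 27\right) - 6333} = -20753 + \frac{1}{\left(4^{2} \cdot 4^{2} + 27\right) - 6333} = -20753 + \frac{1}{\left(16 \cdot 16 + 27\right) - 6333} = -20753 + \frac{1}{\left(256 + 27\right) - 6333} = -20753 + \frac{1}{283 - 6333} = -20753 + \frac{1}{-6050} = -20753 - \frac{1}{6050} = - \frac{125555651}{6050}$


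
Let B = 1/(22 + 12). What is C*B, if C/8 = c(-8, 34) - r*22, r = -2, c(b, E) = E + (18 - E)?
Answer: 248/17 ≈ 14.588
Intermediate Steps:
c(b, E) = 18
C = 496 (C = 8*(18 - (-2)*22) = 8*(18 - 1*(-44)) = 8*(18 + 44) = 8*62 = 496)
B = 1/34 ≈ 0.029412
C*B = 496*(1/34) = 248/17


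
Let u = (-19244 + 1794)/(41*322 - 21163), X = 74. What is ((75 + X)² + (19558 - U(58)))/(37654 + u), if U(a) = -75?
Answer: 166520237/149890472 ≈ 1.1109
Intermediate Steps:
u = 17450/7961 (u = -17450/(13202 - 21163) = -17450/(-7961) = -17450*(-1/7961) = 17450/7961 ≈ 2.1919)
((75 + X)² + (19558 - U(58)))/(37654 + u) = ((75 + 74)² + (19558 - 1*(-75)))/(37654 + 17450/7961) = (149² + (19558 + 75))/(299780944/7961) = (22201 + 19633)*(7961/299780944) = 41834*(7961/299780944) = 166520237/149890472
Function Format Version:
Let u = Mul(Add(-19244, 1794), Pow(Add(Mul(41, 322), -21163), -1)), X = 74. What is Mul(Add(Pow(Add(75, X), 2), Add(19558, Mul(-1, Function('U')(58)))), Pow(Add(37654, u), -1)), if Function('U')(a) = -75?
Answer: Rational(166520237, 149890472) ≈ 1.1109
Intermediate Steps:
u = Rational(17450, 7961) (u = Mul(-17450, Pow(Add(13202, -21163), -1)) = Mul(-17450, Pow(-7961, -1)) = Mul(-17450, Rational(-1, 7961)) = Rational(17450, 7961) ≈ 2.1919)
Mul(Add(Pow(Add(75, X), 2), Add(19558, Mul(-1, Function('U')(58)))), Pow(Add(37654, u), -1)) = Mul(Add(Pow(Add(75, 74), 2), Add(19558, Mul(-1, -75))), Pow(Add(37654, Rational(17450, 7961)), -1)) = Mul(Add(Pow(149, 2), Add(19558, 75)), Pow(Rational(299780944, 7961), -1)) = Mul(Add(22201, 19633), Rational(7961, 299780944)) = Mul(41834, Rational(7961, 299780944)) = Rational(166520237, 149890472)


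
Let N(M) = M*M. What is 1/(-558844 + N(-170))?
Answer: -1/529944 ≈ -1.8870e-6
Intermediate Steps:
N(M) = M**2
1/(-558844 + N(-170)) = 1/(-558844 + (-170)**2) = 1/(-558844 + 28900) = 1/(-529944) = -1/529944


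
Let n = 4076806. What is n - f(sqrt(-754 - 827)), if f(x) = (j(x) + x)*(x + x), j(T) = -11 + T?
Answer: 4083130 + 22*I*sqrt(1581) ≈ 4.0831e+6 + 874.76*I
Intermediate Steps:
f(x) = 2*x*(-11 + 2*x) (f(x) = ((-11 + x) + x)*(x + x) = (-11 + 2*x)*(2*x) = 2*x*(-11 + 2*x))
n - f(sqrt(-754 - 827)) = 4076806 - 2*sqrt(-754 - 827)*(-11 + 2*sqrt(-754 - 827)) = 4076806 - 2*sqrt(-1581)*(-11 + 2*sqrt(-1581)) = 4076806 - 2*I*sqrt(1581)*(-11 + 2*(I*sqrt(1581))) = 4076806 - 2*I*sqrt(1581)*(-11 + 2*I*sqrt(1581))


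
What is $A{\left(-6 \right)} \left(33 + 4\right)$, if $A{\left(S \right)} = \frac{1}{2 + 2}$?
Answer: $\frac{37}{4} \approx 9.25$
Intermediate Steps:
$A{\left(S \right)} = \frac{1}{4}$
$A{\left(-6 \right)} \left(33 + 4\right) = \frac{33 + 4}{4} = \frac{1}{4} \cdot 37 = \frac{37}{4}$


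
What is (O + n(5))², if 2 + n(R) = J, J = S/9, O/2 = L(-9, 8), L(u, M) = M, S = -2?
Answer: 15376/81 ≈ 189.83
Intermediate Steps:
O = 16 (O = 2*8 = 16)
J = -2/9 ≈ -0.22222
n(R) = -20/9 (n(R) = -2 - 2/9 = -20/9)
(O + n(5))² = (16 - 20/9)² = (124/9)² = 15376/81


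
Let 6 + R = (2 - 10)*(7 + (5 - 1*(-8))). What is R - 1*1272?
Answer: -1438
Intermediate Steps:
R = -166 (R = -6 + (2 - 10)*(7 + (5 - 1*(-8))) = -6 - 8*(7 + (5 + 8)) = -6 - 8*(7 + 13) = -6 - 8*20 = -6 - 160 = -166)
R - 1*1272 = -166 - 1*1272 = -166 - 1272 = -1438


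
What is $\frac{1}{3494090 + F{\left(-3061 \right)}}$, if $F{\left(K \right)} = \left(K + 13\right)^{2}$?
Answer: $\frac{1}{12784394} \approx 7.822 \cdot 10^{-8}$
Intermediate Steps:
$F{\left(K \right)} = \left(13 + K\right)^{2}$
$\frac{1}{3494090 + F{\left(-3061 \right)}} = \frac{1}{3494090 + \left(13 - 3061\right)^{2}} = \frac{1}{3494090 + \left(-3048\right)^{2}} = \frac{1}{3494090 + 9290304} = \frac{1}{12784394}$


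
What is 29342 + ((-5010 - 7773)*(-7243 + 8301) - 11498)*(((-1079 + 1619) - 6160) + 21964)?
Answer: -221230916386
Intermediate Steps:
29342 + ((-5010 - 7773)*(-7243 + 8301) - 11498)*(((-1079 + 1619) - 6160) + 21964) = 29342 + (-12783*1058 - 11498)*((540 - 6160) + 21964) = 29342 + (-13524414 - 11498)*(-5620 + 21964) = 29342 - 13535912*16344 = 29342 - 221230945728 = -221230916386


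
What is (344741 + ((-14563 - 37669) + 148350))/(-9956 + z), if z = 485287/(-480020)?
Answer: -211621137180/4779564407 ≈ -44.276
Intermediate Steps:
z = -485287/480020 (z = 485287*(-1/480020) = -485287/480020 ≈ -1.0110)
(344741 + ((-14563 - 37669) + 148350))/(-9956 + z) = (344741 + ((-14563 - 37669) + 148350))/(-9956 - 485287/480020) = (344741 + (-52232 + 148350))/(-4779564407/480020) = (344741 + 96118)*(-480020/4779564407) = 440859*(-480020/4779564407) = -211621137180/4779564407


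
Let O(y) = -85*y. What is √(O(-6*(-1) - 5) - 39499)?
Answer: 4*I*√2474 ≈ 198.96*I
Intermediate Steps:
√(O(-6*(-1) - 5) - 39499) = √(-85*(-6*(-1) - 5) - 39499) = √(-85*(6 - 5) - 39499) = √(-85*1 - 39499) = √(-85 - 39499) = √(-39584) = 4*I*√2474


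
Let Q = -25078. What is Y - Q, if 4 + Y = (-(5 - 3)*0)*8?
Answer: 25074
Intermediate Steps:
Y = -4 (Y = -4 + (-(5 - 3)*0)*8 = -4 + (-1*2*0)*8 = -4 - 2*0*8 = -4 + 0*8 = -4 + 0 = -4)
Y - Q = -4 - 1*(-25078) = -4 + 25078 = 25074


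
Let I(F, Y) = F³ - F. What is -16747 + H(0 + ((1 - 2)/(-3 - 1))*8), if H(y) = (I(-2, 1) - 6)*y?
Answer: -16771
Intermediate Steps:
H(y) = -12*y (H(y) = (((-2)³ - 1*(-2)) - 6)*y = ((-8 + 2) - 6)*y = (-6 - 6)*y = -12*y)
-16747 + H(0 + ((1 - 2)/(-3 - 1))*8) = -16747 - 12*(0 + ((1 - 2)/(-3 - 1))*8) = -16747 - 12*(0 - 1/(-4)*8) = -16747 - 12*(0 - 1*(-¼)*8) = -16747 - 12*(0 + (¼)*8) = -16747 - 12*(0 + 2) = -16747 - 12*2 = -16747 - 24 = -16771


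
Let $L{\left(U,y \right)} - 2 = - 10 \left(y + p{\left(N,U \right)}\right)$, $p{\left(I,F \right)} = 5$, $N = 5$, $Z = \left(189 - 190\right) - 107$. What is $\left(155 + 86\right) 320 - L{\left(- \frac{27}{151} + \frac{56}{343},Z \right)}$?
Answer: $76088$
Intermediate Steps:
$Z = -108$ ($Z = -1 - 107 = -108$)
$L{\left(U,y \right)} = -48 - 10 y$ ($L{\left(U,y \right)} = 2 - 10 \left(y + 5\right) = 2 - 10 \left(5 + y\right) = 2 - \left(50 + 10 y\right) = -48 - 10 y$)
$\left(155 + 86\right) 320 - L{\left(- \frac{27}{151} + \frac{56}{343},Z \right)} = \left(155 + 86\right) 320 - \left(-48 - -1080\right) = 241 \cdot 320 - \left(-48 + 1080\right) = 77120 - 1032 = 76088$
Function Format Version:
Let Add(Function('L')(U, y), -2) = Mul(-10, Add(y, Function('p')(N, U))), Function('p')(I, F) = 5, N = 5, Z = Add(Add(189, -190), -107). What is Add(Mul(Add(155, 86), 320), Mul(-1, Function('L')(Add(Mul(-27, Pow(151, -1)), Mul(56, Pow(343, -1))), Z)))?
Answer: 76088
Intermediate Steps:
Z = -108 (Z = Add(-1, -107) = -108)
Function('L')(U, y) = Add(-48, Mul(-10, y)) (Function('L')(U, y) = Add(2, Mul(-10, Add(y, 5))) = Add(2, Mul(-10, Add(5, y))) = Add(2, Add(-50, Mul(-10, y))) = Add(-48, Mul(-10, y)))
Add(Mul(Add(155, 86), 320), Mul(-1, Function('L')(Add(Mul(-27, Pow(151, -1)), Mul(56, Pow(343, -1))), Z))) = Add(Mul(Add(155, 86), 320), Mul(-1, Add(-48, Mul(-10, -108)))) = Add(Mul(241, 320), Mul(-1, Add(-48, 1080))) = Add(77120, Mul(-1, 1032)) = Add(77120, -1032) = 76088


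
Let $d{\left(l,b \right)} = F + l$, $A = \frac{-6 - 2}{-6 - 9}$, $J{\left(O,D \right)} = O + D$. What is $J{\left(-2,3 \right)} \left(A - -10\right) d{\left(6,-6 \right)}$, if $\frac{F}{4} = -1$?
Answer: $\frac{316}{15} \approx 21.067$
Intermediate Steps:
$F = -4$ ($F = 4 \left(-1\right) = -4$)
$J{\left(O,D \right)} = D + O$
$A = \frac{8}{15}$ ($A = - \frac{8}{-15} = \left(-8\right) \left(- \frac{1}{15}\right) = \frac{8}{15} \approx 0.53333$)
$d{\left(l,b \right)} = -4 + l$
$J{\left(-2,3 \right)} \left(A - -10\right) d{\left(6,-6 \right)} = \left(3 - 2\right) \left(\frac{8}{15} - -10\right) \left(-4 + 6\right) = 1 \left(\frac{8}{15} + 10\right) 2 = 1 \cdot \frac{158}{15} \cdot 2 = \frac{158}{15} \cdot 2 = \frac{316}{15}$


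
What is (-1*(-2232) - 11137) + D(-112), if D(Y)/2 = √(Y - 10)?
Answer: -8905 + 2*I*√122 ≈ -8905.0 + 22.091*I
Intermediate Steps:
D(Y) = 2*√(-10 + Y) (D(Y) = 2*√(Y - 10) = 2*√(-10 + Y))
(-1*(-2232) - 11137) + D(-112) = (-1*(-2232) - 11137) + 2*√(-10 - 112) = (2232 - 11137) + 2*√(-122) = -8905 + 2*(I*√122) = -8905 + 2*I*√122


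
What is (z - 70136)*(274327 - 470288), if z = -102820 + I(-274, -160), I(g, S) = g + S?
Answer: 33977677790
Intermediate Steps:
I(g, S) = S + g
z = -103254 (z = -102820 + (-160 - 274) = -102820 - 434 = -103254)
(z - 70136)*(274327 - 470288) = (-103254 - 70136)*(274327 - 470288) = -173390*(-195961) = 33977677790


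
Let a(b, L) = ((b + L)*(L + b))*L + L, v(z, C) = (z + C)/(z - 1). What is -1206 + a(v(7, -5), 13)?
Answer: 10063/9 ≈ 1118.1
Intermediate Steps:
v(z, C) = (C + z)/(-1 + z)
a(b, L) = L + L*(L + b)² (a(b, L) = ((L + b)*(L + b))*L + L = (L + b)²*L + L = L*(L + b)² + L = L + L*(L + b)²)
-1206 + a(v(7, -5), 13) = -1206 + 13*(1 + (13 + (-5 + 7)/(-1 + 7))²) = -1206 + 13*(1 + (13 + 2/6)²) = -1206 + 13*(1 + (13 + (⅙)*2)²) = -1206 + 13*(1 + (13 + ⅓)²) = -1206 + 13*(1 + (40/3)²) = -1206 + 13*(1 + 1600/9) = -1206 + 13*(1609/9) = -1206 + 20917/9 = 10063/9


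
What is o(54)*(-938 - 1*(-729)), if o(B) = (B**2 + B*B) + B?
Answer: -1230174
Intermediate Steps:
o(B) = B + 2*B**2 (o(B) = (B**2 + B**2) + B = 2*B**2 + B = B + 2*B**2)
o(54)*(-938 - 1*(-729)) = (54*(1 + 2*54))*(-938 - 1*(-729)) = (54*(1 + 108))*(-938 + 729) = (54*109)*(-209) = 5886*(-209) = -1230174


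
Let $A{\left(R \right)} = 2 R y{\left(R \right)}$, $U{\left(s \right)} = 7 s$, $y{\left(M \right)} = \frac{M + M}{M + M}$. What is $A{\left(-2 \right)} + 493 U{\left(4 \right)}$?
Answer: $13800$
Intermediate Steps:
$y{\left(M \right)} = 1$ ($y{\left(M \right)} = \frac{2 M}{2 M} = 2 M \frac{1}{2 M} = 1$)
$A{\left(R \right)} = 2 R$ ($A{\left(R \right)} = 2 R 1 = 2 R$)
$A{\left(-2 \right)} + 493 U{\left(4 \right)} = 2 \left(-2\right) + 493 \cdot 7 \cdot 4 = -4 + 493 \cdot 28 = -4 + 13804 = 13800$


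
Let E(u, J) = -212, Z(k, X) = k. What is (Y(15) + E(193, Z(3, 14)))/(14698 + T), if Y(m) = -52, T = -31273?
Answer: 88/5525 ≈ 0.015928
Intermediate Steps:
(Y(15) + E(193, Z(3, 14)))/(14698 + T) = (-52 - 212)/(14698 - 31273) = -264/(-16575) = -264*(-1/16575) = 88/5525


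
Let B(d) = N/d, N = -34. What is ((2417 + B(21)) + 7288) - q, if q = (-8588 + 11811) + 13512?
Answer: -147664/21 ≈ -7031.6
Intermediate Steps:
B(d) = -34/d
q = 16735 (q = 3223 + 13512 = 16735)
((2417 + B(21)) + 7288) - q = ((2417 - 34/21) + 7288) - 1*16735 = ((2417 - 34*1/21) + 7288) - 16735 = ((2417 - 34/21) + 7288) - 16735 = (50723/21 + 7288) - 16735 = 203771/21 - 16735 = -147664/21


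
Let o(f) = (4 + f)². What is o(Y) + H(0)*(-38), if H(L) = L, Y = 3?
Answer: 49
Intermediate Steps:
o(Y) + H(0)*(-38) = (4 + 3)² + 0*(-38) = 7² + 0 = 49 + 0 = 49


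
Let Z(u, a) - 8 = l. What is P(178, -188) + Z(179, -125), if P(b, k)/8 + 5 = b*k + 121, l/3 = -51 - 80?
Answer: -267169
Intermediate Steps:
l = -393 (l = 3*(-51 - 80) = 3*(-131) = -393)
P(b, k) = 928 + 8*b*k (P(b, k) = -40 + 8*(b*k + 121) = -40 + 8*(121 + b*k) = -40 + (968 + 8*b*k) = 928 + 8*b*k)
Z(u, a) = -385 (Z(u, a) = 8 - 393 = -385)
P(178, -188) + Z(179, -125) = (928 + 8*178*(-188)) - 385 = (928 - 267712) - 385 = -266784 - 385 = -267169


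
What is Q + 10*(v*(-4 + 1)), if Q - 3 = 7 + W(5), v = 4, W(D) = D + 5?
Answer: -100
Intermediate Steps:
W(D) = 5 + D
Q = 20 (Q = 3 + (7 + (5 + 5)) = 3 + (7 + 10) = 3 + 17 = 20)
Q + 10*(v*(-4 + 1)) = 20 + 10*(4*(-4 + 1)) = 20 + 10*(4*(-3)) = 20 + 10*(-12) = 20 - 120 = -100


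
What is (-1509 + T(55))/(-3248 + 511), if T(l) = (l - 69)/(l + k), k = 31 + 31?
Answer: 176567/320229 ≈ 0.55138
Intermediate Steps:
k = 62
T(l) = (-69 + l)/(62 + l) (T(l) = (l - 69)/(l + 62) = (-69 + l)/(62 + l))
(-1509 + T(55))/(-3248 + 511) = (-1509 + (-69 + 55)/(62 + 55))/(-3248 + 511) = (-1509 - 14/117)/(-2737) = (-1509 + (1/117)*(-14))*(-1/2737) = (-1509 - 14/117)*(-1/2737) = -176567/117*(-1/2737) = 176567/320229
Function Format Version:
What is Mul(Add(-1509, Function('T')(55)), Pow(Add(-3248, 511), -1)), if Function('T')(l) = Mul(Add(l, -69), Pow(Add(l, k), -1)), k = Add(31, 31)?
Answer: Rational(176567, 320229) ≈ 0.55138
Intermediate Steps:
k = 62
Function('T')(l) = Mul(Pow(Add(62, l), -1), Add(-69, l)) (Function('T')(l) = Mul(Add(l, -69), Pow(Add(l, 62), -1)) = Mul(Add(-69, l), Pow(Add(62, l), -1)) = Mul(Pow(Add(62, l), -1), Add(-69, l)))
Mul(Add(-1509, Function('T')(55)), Pow(Add(-3248, 511), -1)) = Mul(Add(-1509, Mul(Pow(Add(62, 55), -1), Add(-69, 55))), Pow(Add(-3248, 511), -1)) = Mul(Add(-1509, Mul(Pow(117, -1), -14)), Pow(-2737, -1)) = Mul(Add(-1509, Mul(Rational(1, 117), -14)), Rational(-1, 2737)) = Mul(Add(-1509, Rational(-14, 117)), Rational(-1, 2737)) = Mul(Rational(-176567, 117), Rational(-1, 2737)) = Rational(176567, 320229)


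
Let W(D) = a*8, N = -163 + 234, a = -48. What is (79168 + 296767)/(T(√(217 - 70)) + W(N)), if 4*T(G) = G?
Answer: -769914880/786383 - 10526180*√3/2359149 ≈ -986.79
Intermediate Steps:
T(G) = G/4
N = 71
W(D) = -384 (W(D) = -48*8 = -384)
(79168 + 296767)/(T(√(217 - 70)) + W(N)) = (79168 + 296767)/(√(217 - 70)/4 - 384) = 375935/(√147/4 - 384) = 375935/((7*√3)/4 - 384) = 375935/(7*√3/4 - 384) = 375935/(-384 + 7*√3/4)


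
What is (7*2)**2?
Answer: 196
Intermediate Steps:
(7*2)**2 = 14**2 = 196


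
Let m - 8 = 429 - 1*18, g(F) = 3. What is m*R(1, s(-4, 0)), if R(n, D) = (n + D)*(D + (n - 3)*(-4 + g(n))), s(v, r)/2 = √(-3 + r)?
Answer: -4190 + 2514*I*√3 ≈ -4190.0 + 4354.4*I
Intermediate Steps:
s(v, r) = 2*√(-3 + r)
m = 419 (m = 8 + (429 - 1*18) = 8 + (429 - 18) = 8 + 411 = 419)
R(n, D) = (D + n)*(3 + D - n) (R(n, D) = (n + D)*(D + (n - 3)*(-4 + 3)) = (D + n)*(D + (-3 + n)*(-1)) = (D + n)*(D + (3 - n)) = (D + n)*(3 + D - n))
m*R(1, s(-4, 0)) = 419*((2*√(-3 + 0))² - 1*1² + 3*(2*√(-3 + 0)) + 3*1) = 419*((2*√(-3))² - 1*1 + 3*(2*√(-3)) + 3) = 419*((2*(I*√3))² - 1 + 3*(2*(I*√3)) + 3) = 419*((2*I*√3)² - 1 + 3*(2*I*√3) + 3) = 419*(-12 - 1 + 6*I*√3 + 3) = 419*(-10 + 6*I*√3) = -4190 + 2514*I*√3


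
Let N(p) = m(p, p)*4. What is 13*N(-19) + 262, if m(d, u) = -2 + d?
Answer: -830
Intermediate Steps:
N(p) = -8 + 4*p (N(p) = (-2 + p)*4 = -8 + 4*p)
13*N(-19) + 262 = 13*(-8 + 4*(-19)) + 262 = 13*(-8 - 76) + 262 = 13*(-84) + 262 = -1092 + 262 = -830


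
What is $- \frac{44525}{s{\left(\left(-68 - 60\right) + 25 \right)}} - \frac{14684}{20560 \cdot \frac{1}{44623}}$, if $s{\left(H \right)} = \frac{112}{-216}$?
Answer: $\frac{1942912519}{35980} \approx 54000.0$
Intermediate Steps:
$s{\left(H \right)} = - \frac{14}{27}$ ($s{\left(H \right)} = 112 \left(- \frac{1}{216}\right) = - \frac{14}{27}$)
$- \frac{44525}{s{\left(\left(-68 - 60\right) + 25 \right)}} - \frac{14684}{20560 \cdot \frac{1}{44623}} = - \frac{44525}{- \frac{14}{27}} - \frac{14684}{20560 \cdot \frac{1}{44623}} = \left(-44525\right) \left(- \frac{27}{14}\right) - \frac{14684}{20560 \cdot \frac{1}{44623}} = \frac{1202175}{14} - \frac{14684}{\frac{20560}{44623}} = \frac{1202175}{14} - \frac{163811033}{5140} = \frac{1942912519}{35980}$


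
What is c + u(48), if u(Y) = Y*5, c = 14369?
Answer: 14609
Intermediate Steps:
u(Y) = 5*Y
c + u(48) = 14369 + 5*48 = 14369 + 240 = 14609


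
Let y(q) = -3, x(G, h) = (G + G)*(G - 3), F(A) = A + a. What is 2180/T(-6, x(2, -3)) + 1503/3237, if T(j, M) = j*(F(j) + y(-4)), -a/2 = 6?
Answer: 1207673/67977 ≈ 17.766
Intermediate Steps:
a = -12 (a = -2*6 = -12)
F(A) = -12 + A (F(A) = A - 12 = -12 + A)
x(G, h) = 2*G*(-3 + G) (x(G, h) = (2*G)*(-3 + G) = 2*G*(-3 + G))
T(j, M) = j*(-15 + j) (T(j, M) = j*((-12 + j) - 3) = j*(-15 + j))
2180/T(-6, x(2, -3)) + 1503/3237 = 2180/((-6*(-15 - 6))) + 1503/3237 = 2180/((-6*(-21))) + 1503*(1/3237) = 2180/126 + 501/1079 = 2180*(1/126) + 501/1079 = 1090/63 + 501/1079 = 1207673/67977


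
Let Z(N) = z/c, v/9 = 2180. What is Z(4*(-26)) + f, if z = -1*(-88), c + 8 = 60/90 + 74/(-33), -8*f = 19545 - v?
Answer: 117/632 ≈ 0.18513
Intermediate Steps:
v = 19620 (v = 9*2180 = 19620)
f = 75/8 (f = -(19545 - 1*19620)/8 = -(19545 - 19620)/8 = -1/8*(-75) = 75/8 ≈ 9.3750)
c = -316/33 (c = -8 + (60/90 + 74/(-33)) = -8 + (60*(1/90) + 74*(-1/33)) = -8 + (2/3 - 74/33) = -8 - 52/33 = -316/33 ≈ -9.5758)
z = 88
Z(N) = -726/79 (Z(N) = 88/(-316/33) = 88*(-33/316) = -726/79)
Z(4*(-26)) + f = -726/79 + 75/8 = 117/632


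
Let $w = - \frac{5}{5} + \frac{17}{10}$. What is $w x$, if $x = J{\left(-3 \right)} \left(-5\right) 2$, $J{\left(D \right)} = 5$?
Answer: $-35$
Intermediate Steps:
$w = \frac{7}{10}$ ($w = \left(-5\right) \frac{1}{5} + 17 \cdot \frac{1}{10} = -1 + \frac{17}{10} = \frac{7}{10} \approx 0.7$)
$x = -50$ ($x = 5 \left(-5\right) 2 = \left(-25\right) 2 = -50$)
$w x = \frac{7}{10} \left(-50\right) = -35$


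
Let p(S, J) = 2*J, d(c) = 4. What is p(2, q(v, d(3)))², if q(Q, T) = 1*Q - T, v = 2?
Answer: 16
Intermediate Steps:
q(Q, T) = Q - T
p(2, q(v, d(3)))² = (2*(2 - 1*4))² = (2*(2 - 4))² = (2*(-2))² = (-4)² = 16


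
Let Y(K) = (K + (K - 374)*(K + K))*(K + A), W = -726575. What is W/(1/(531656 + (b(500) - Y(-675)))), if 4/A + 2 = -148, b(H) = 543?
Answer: -694617012772750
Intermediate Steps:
A = -2/75 (A = 4/(-2 - 148) = 4/(-150) = 4*(-1/150) = -2/75 ≈ -0.026667)
Y(K) = (-2/75 + K)*(K + 2*K*(-374 + K)) (Y(K) = (K + (K - 374)*(K + K))*(K - 2/75) = (K + (-374 + K)*(2*K))*(-2/75 + K) = (K + 2*K*(-374 + K))*(-2/75 + K) = (-2/75 + K)*(K + 2*K*(-374 + K)))
W/(1/(531656 + (b(500) - Y(-675)))) = -(386682488425 - 726575*1/75*(-675)*(1494 - 56029*(-675) + 150*(-675)²)) = -(386682488425 - 726575*1/75*(-675)*(1494 + 37819575 + 150*455625)) = -(386682488425 - 726575*1/75*(-675)*(1494 + 37819575 + 68343750)) = -(386682488425 - 726575*1/75*(-675)*106164819) = -(386682488425 + 694230330284325) = -726575/(1/(531656 + (543 + 955483371))) = -726575/(1/(531656 + 955483914)) = -726575/(1/956015570) = -726575/1/956015570 = -726575*956015570 = -694617012772750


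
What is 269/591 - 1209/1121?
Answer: -412970/662511 ≈ -0.62334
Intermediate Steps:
269/591 - 1209/1121 = -412970/662511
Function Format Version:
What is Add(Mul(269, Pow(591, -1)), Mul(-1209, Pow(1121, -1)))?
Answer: Rational(-412970, 662511) ≈ -0.62334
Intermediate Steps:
Add(Mul(269, Pow(591, -1)), Mul(-1209, Pow(1121, -1))) = Add(Mul(269, Rational(1, 591)), Mul(-1209, Rational(1, 1121))) = Add(Rational(269, 591), Rational(-1209, 1121)) = Rational(-412970, 662511)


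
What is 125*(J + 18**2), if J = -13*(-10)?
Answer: 56750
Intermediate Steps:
J = 130
125*(J + 18**2) = 125*(130 + 18**2) = 125*(130 + 324) = 125*454 = 56750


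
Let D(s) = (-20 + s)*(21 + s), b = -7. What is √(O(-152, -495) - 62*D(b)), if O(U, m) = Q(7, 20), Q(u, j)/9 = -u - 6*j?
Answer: 3*√2477 ≈ 149.31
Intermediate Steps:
Q(u, j) = -54*j - 9*u (Q(u, j) = 9*(-u - 6*j) = -54*j - 9*u)
O(U, m) = -1143 (O(U, m) = -54*20 - 9*7 = -1080 - 63 = -1143)
√(O(-152, -495) - 62*D(b)) = √(-1143 - 62*(-420 - 7 + (-7)²)) = √(-1143 - 62*(-420 - 7 + 49)) = √(-1143 - 62*(-378)) = √(-1143 + 23436) = √22293 = 3*√2477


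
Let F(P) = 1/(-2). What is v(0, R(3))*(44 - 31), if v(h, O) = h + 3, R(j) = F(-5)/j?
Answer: 39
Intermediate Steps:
F(P) = -1/2
R(j) = -1/(2*j)
v(h, O) = 3 + h
v(0, R(3))*(44 - 31) = (3 + 0)*(44 - 31) = 3*13 = 39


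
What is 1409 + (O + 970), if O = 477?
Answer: 2856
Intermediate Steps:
1409 + (O + 970) = 1409 + (477 + 970) = 1409 + 1447 = 2856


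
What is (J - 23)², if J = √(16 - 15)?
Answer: 484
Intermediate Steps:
J = 1 (J = √1 = 1)
(J - 23)² = (1 - 23)² = (-22)² = 484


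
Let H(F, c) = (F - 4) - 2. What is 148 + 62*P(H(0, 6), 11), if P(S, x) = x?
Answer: 830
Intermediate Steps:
H(F, c) = -6 + F (H(F, c) = (-4 + F) - 2 = -6 + F)
148 + 62*P(H(0, 6), 11) = 148 + 62*11 = 148 + 682 = 830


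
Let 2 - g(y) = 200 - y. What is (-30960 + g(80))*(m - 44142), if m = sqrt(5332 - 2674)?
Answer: 1371845076 - 31078*sqrt(2658) ≈ 1.3702e+9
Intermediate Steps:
g(y) = -198 + y (g(y) = 2 - (200 - y) = 2 + (-200 + y) = -198 + y)
m = sqrt(2658) ≈ 51.556
(-30960 + g(80))*(m - 44142) = (-30960 + (-198 + 80))*(sqrt(2658) - 44142) = (-30960 - 118)*(-44142 + sqrt(2658)) = -31078*(-44142 + sqrt(2658)) = 1371845076 - 31078*sqrt(2658)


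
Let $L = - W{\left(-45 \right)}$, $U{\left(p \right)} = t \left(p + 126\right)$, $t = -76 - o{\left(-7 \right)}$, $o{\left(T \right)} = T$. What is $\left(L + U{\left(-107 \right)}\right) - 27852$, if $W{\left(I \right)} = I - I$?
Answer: $-29163$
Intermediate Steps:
$t = -69$ ($t = -76 - -7 = -76 + 7 = -69$)
$W{\left(I \right)} = 0$
$U{\left(p \right)} = -8694 - 69 p$ ($U{\left(p \right)} = - 69 \left(p + 126\right) = - 69 \left(126 + p\right) = -8694 - 69 p$)
$L = 0$ ($L = \left(-1\right) 0 = 0$)
$\left(L + U{\left(-107 \right)}\right) - 27852 = \left(0 - 1311\right) - 27852 = -1311 - 27852 = -29163$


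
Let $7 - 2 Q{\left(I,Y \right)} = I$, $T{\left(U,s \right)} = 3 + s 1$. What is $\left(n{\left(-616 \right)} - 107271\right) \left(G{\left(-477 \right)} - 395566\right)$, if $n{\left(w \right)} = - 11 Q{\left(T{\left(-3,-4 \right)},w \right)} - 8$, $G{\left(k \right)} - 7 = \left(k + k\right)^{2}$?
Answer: $-55223800911$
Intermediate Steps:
$T{\left(U,s \right)} = 3 + s$
$G{\left(k \right)} = 7 + 4 k^{2}$ ($G{\left(k \right)} = 7 + \left(k + k\right)^{2} = 7 + \left(2 k\right)^{2} = 7 + 4 k^{2}$)
$Q{\left(I,Y \right)} = \frac{7}{2} - \frac{I}{2}$
$n{\left(w \right)} = -52$ ($n{\left(w \right)} = - 11 \left(\frac{7}{2} - \frac{3 - 4}{2}\right) - 8 = - 11 \left(\frac{7}{2} - - \frac{1}{2}\right) - 8 = - 11 \left(\frac{7}{2} + \frac{1}{2}\right) - 8 = \left(-11\right) 4 - 8 = -44 - 8 = -52$)
$\left(n{\left(-616 \right)} - 107271\right) \left(G{\left(-477 \right)} - 395566\right) = \left(-52 - 107271\right) \left(\left(7 + 4 \left(-477\right)^{2}\right) - 395566\right) = - 107323 \left(\left(7 + 4 \cdot 227529\right) - 395566\right) = - 107323 \left(\left(7 + 910116\right) - 395566\right) = - 107323 \left(910123 - 395566\right) = \left(-107323\right) 514557 = -55223800911$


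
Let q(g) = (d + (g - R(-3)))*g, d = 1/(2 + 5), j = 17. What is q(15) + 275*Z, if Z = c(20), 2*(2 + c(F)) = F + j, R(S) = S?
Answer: 67335/14 ≈ 4809.6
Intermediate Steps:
c(F) = 13/2 + F/2 (c(F) = -2 + (F + 17)/2 = -2 + (17 + F)/2 = -2 + (17/2 + F/2) = 13/2 + F/2)
Z = 33/2 (Z = 13/2 + (½)*20 = 13/2 + 10 = 33/2 ≈ 16.500)
d = ⅐ (d = 1/7 = ⅐ ≈ 0.14286)
q(g) = g*(22/7 + g) (q(g) = (⅐ + (g - 1*(-3)))*g = (⅐ + (g + 3))*g = (⅐ + (3 + g))*g = (22/7 + g)*g = g*(22/7 + g))
q(15) + 275*Z = (⅐)*15*(22 + 7*15) + 275*(33/2) = (⅐)*15*(22 + 105) + 9075/2 = (⅐)*15*127 + 9075/2 = 1905/7 + 9075/2 = 67335/14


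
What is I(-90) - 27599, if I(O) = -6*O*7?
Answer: -23819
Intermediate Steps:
I(O) = -42*O
I(-90) - 27599 = -42*(-90) - 27599 = 3780 - 27599 = -23819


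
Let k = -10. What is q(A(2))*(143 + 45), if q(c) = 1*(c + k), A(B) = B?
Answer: -1504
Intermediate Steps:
q(c) = -10 + c (q(c) = 1*(c - 10) = 1*(-10 + c) = -10 + c)
q(A(2))*(143 + 45) = (-10 + 2)*(143 + 45) = -8*188 = -1504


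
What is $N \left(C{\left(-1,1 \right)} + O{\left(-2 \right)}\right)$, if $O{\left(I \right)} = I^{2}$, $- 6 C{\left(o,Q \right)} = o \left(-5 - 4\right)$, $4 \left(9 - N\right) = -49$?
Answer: $\frac{425}{8} \approx 53.125$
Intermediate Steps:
$N = \frac{85}{4}$ ($N = 9 - - \frac{49}{4} = 9 + \frac{49}{4} = \frac{85}{4} \approx 21.25$)
$C{\left(o,Q \right)} = \frac{3 o}{2}$ ($C{\left(o,Q \right)} = - \frac{o \left(-5 - 4\right)}{6} = - \frac{o \left(-9\right)}{6} = - \frac{\left(-9\right) o}{6} = \frac{3 o}{2}$)
$N \left(C{\left(-1,1 \right)} + O{\left(-2 \right)}\right) = \frac{85 \left(\frac{3}{2} \left(-1\right) + \left(-2\right)^{2}\right)}{4} = \frac{85 \left(- \frac{3}{2} + 4\right)}{4} = \frac{85}{4} \cdot \frac{5}{2} = \frac{425}{8}$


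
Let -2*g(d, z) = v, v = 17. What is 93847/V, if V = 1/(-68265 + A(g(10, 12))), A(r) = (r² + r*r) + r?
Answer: -6393702263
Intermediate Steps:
g(d, z) = -17/2 (g(d, z) = -½*17 = -17/2)
A(r) = r + 2*r² (A(r) = (r² + r²) + r = 2*r² + r = r + 2*r²)
V = -1/68129 (V = 1/(-68265 - 17*(1 + 2*(-17/2))/2) = 1/(-68265 - 17*(1 - 17)/2) = 1/(-68265 - 17/2*(-16)) = 1/(-68265 + 136) = 1/(-68129) = -1/68129 ≈ -1.4678e-5)
93847/V = 93847/(-1/68129) = 93847*(-68129) = -6393702263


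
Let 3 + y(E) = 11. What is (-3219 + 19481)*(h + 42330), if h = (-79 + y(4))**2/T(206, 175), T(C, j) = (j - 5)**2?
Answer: 9946994135371/14450 ≈ 6.8837e+8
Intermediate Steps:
T(C, j) = (-5 + j)**2
y(E) = 8 (y(E) = -3 + 11 = 8)
h = 5041/28900 (h = (-79 + 8)**2/((-5 + 175)**2) = (-71)**2/(170**2) = 5041/28900 ≈ 0.17443)
(-3219 + 19481)*(h + 42330) = (-3219 + 19481)*(5041/28900 + 42330) = 16262*(1223342041/28900) = 9946994135371/14450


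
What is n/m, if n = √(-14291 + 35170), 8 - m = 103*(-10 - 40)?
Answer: √20879/5158 ≈ 0.028014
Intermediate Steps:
m = 5158 (m = 8 - 103*(-10 - 40) = 8 - 103*(-50) = 8 - 1*(-5150) = 8 + 5150 = 5158)
n = √20879 ≈ 144.50
n/m = √20879/5158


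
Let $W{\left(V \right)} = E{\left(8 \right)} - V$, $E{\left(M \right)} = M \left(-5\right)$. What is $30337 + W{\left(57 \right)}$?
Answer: $30240$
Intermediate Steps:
$E{\left(M \right)} = - 5 M$
$W{\left(V \right)} = -40 - V$ ($W{\left(V \right)} = \left(-5\right) 8 - V = -40 - V$)
$30337 + W{\left(57 \right)} = 30337 - 97 = 30240$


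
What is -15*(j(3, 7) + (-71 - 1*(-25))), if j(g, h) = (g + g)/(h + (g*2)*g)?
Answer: 3432/5 ≈ 686.40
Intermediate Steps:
j(g, h) = 2*g/(h + 2*g²) (j(g, h) = (2*g)/(h + (2*g)*g) = (2*g)/(h + 2*g²) = 2*g/(h + 2*g²))
-15*(j(3, 7) + (-71 - 1*(-25))) = -15*(2*3/(7 + 2*3²) + (-71 - 1*(-25))) = -15*(2*3/(7 + 2*9) + (-71 + 25)) = -15*(2*3/(7 + 18) - 46) = -15*(2*3/25 - 46) = -15*(2*3*(1/25) - 46) = -15*(6/25 - 46) = -15*(-1144/25) = 3432/5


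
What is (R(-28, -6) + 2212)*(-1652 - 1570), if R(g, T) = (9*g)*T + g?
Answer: -11908512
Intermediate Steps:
R(g, T) = g + 9*T*g (R(g, T) = 9*T*g + g = g + 9*T*g)
(R(-28, -6) + 2212)*(-1652 - 1570) = (-28*(1 + 9*(-6)) + 2212)*(-1652 - 1570) = (-28*(1 - 54) + 2212)*(-3222) = (-28*(-53) + 2212)*(-3222) = (1484 + 2212)*(-3222) = 3696*(-3222) = -11908512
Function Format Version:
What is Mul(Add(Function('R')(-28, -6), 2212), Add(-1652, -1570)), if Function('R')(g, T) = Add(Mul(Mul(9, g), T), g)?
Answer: -11908512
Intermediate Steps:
Function('R')(g, T) = Add(g, Mul(9, T, g)) (Function('R')(g, T) = Add(Mul(9, T, g), g) = Add(g, Mul(9, T, g)))
Mul(Add(Function('R')(-28, -6), 2212), Add(-1652, -1570)) = Mul(Add(Mul(-28, Add(1, Mul(9, -6))), 2212), Add(-1652, -1570)) = Mul(Add(Mul(-28, Add(1, -54)), 2212), -3222) = Mul(Add(Mul(-28, -53), 2212), -3222) = Mul(Add(1484, 2212), -3222) = Mul(3696, -3222) = -11908512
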